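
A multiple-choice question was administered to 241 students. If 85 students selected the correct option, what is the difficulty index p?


Item difficulty p = number correct / total examinees
p = 85 / 241
p = 0.3527

0.3527


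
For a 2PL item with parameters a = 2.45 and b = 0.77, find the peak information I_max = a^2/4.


For 2PL, max info at theta = b = 0.77
I_max = a^2 / 4 = 2.45^2 / 4
= 6.0025 / 4
I_max = 1.5006

1.5006


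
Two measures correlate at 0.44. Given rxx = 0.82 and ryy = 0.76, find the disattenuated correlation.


r_corrected = rxy / sqrt(rxx * ryy)
= 0.44 / sqrt(0.82 * 0.76)
= 0.44 / sqrt(0.6232)
= 0.44 / 0.78943
r_corrected = 0.5574

0.5574


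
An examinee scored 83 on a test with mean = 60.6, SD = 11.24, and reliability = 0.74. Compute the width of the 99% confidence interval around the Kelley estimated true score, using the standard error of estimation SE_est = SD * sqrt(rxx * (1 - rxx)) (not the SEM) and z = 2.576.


True score estimate = 0.74*83 + 0.26*60.6 = 77.176
SE_est = SD * sqrt(rxx * (1 - rxx)) = 11.24 * sqrt(0.74 * 0.26) = 11.24 * sqrt(0.1924) = 4.930249
CI = T_est +/- z * SE_est, so width = 2 * z * SE_est = 2 * 2.576 * 4.930249
Width = 25.4006

25.4006


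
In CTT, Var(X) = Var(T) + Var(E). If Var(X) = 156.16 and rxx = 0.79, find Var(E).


var_true = rxx * var_obs = 0.79 * 156.16 = 123.3664
var_error = var_obs - var_true
var_error = 156.16 - 123.3664
var_error = 32.7936

32.7936


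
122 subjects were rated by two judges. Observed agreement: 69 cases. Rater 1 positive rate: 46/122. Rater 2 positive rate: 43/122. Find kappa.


P_o = 69/122 = 0.565574
P_e = (46*43 + 76*79) / 14884 = 0.536281
kappa = (P_o - P_e) / (1 - P_e)
kappa = (0.565574 - 0.536281) / (1 - 0.536281)
kappa = 0.0632

0.0632


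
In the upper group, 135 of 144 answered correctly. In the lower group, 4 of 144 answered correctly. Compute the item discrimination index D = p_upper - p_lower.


p_upper = 135/144 = 0.9375
p_lower = 4/144 = 0.0278
D = 0.9375 - 0.0278 = 0.9097

0.9097


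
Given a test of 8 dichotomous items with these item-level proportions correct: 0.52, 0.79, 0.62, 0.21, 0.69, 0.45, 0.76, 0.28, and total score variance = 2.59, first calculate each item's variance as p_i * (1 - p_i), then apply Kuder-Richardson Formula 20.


For each item, compute p_i * q_i:
  Item 1: 0.52 * 0.48 = 0.2496
  Item 2: 0.79 * 0.21 = 0.1659
  Item 3: 0.62 * 0.38 = 0.2356
  Item 4: 0.21 * 0.79 = 0.1659
  Item 5: 0.69 * 0.31 = 0.2139
  Item 6: 0.45 * 0.55 = 0.2475
  Item 7: 0.76 * 0.24 = 0.1824
  Item 8: 0.28 * 0.72 = 0.2016
Sum(p_i * q_i) = 0.2496 + 0.1659 + 0.2356 + 0.1659 + 0.2139 + 0.2475 + 0.1824 + 0.2016 = 1.6624
KR-20 = (k/(k-1)) * (1 - Sum(p_i*q_i) / Var_total)
= (8/7) * (1 - 1.6624/2.59)
= 1.1429 * 0.3581
KR-20 = 0.4093

0.4093


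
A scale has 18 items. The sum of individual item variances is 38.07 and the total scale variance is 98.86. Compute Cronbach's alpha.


alpha = (k/(k-1)) * (1 - sum(si^2)/s_total^2)
= (18/17) * (1 - 38.07/98.86)
alpha = 0.6511

0.6511


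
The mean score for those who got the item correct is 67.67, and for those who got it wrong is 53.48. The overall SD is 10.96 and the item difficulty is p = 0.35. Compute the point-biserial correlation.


q = 1 - p = 0.65
rpb = ((M1 - M0) / SD) * sqrt(p * q)
rpb = ((67.67 - 53.48) / 10.96) * sqrt(0.35 * 0.65)
rpb = 0.6175

0.6175


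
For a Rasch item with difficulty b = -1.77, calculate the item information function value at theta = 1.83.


P = 1/(1+exp(-(1.83--1.77))) = 0.9734
I = P*(1-P) = 0.9734 * 0.0266
I = 0.0259

0.0259


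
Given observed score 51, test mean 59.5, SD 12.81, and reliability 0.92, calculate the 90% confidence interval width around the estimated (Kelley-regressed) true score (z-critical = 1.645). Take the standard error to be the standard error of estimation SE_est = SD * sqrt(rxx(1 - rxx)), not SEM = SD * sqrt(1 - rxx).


True score estimate = 0.92*51 + 0.08*59.5 = 51.68
SE_est = SD * sqrt(rxx * (1 - rxx)) = 12.81 * sqrt(0.92 * 0.08) = 12.81 * sqrt(0.0736) = 3.475266
CI = T_est +/- z * SE_est, so width = 2 * z * SE_est = 2 * 1.645 * 3.475266
Width = 11.4336

11.4336


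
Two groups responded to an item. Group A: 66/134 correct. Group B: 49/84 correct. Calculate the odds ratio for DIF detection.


Odds_A = 66/68 = 0.9706
Odds_B = 49/35 = 1.4
OR = Odds_A / Odds_B = 0.9706 / 1.4
Exactly, OR = (66 * 35) / (68 * 49) = 2310 / 3332
OR = 0.6933

0.6933


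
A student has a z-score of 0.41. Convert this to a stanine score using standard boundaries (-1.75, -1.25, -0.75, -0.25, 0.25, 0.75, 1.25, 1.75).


Stanine boundaries: [-1.75, -1.25, -0.75, -0.25, 0.25, 0.75, 1.25, 1.75]
z = 0.41
Check each boundary:
  z >= -1.75 -> could be stanine 2
  z >= -1.25 -> could be stanine 3
  z >= -0.75 -> could be stanine 4
  z >= -0.25 -> could be stanine 5
  z >= 0.25 -> could be stanine 6
  z < 0.75
  z < 1.25
  z < 1.75
Highest qualifying boundary gives stanine = 6

6


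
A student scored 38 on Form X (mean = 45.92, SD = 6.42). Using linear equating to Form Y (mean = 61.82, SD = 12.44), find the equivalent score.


slope = SD_Y / SD_X = 12.44 / 6.42 ~ 1.9377
intercept = mean_Y - slope * mean_X = 61.82 - (12.44 / 6.42) * 45.92 ~ -27.1589
Y = slope * X + intercept. To avoid rounding drift from the rounded slope/intercept, evaluate the equivalent form Y = mean_Y + SD_Y * (X - mean_X) / SD_X at full precision:
Y = 61.82 + 12.44 * (38 - 45.92) / 6.42
Y = 61.82 - 12.44 * 7.92 / 6.42
Y = 61.82 - 98.5248 / 6.42
Y = 61.82 - 15.3465
Y = 46.4735

46.4735


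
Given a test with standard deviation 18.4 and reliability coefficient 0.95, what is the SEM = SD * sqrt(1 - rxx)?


SEM = SD * sqrt(1 - rxx)
SEM = 18.4 * sqrt(1 - 0.95)
SEM = 18.4 * sqrt(0.05) = 18.4 * 0.223607
SEM = 4.1144

4.1144


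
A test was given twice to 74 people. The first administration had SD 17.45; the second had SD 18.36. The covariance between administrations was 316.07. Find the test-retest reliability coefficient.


r = cov(X,Y) / (SD_X * SD_Y)
r = 316.07 / (17.45 * 18.36)
r = 316.07 / 320.382
r = 0.9865

0.9865


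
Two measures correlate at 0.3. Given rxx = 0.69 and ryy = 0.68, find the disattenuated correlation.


r_corrected = rxy / sqrt(rxx * ryy)
= 0.3 / sqrt(0.69 * 0.68)
= 0.3 / sqrt(0.4692)
= 0.3 / 0.684982
r_corrected = 0.438

0.438


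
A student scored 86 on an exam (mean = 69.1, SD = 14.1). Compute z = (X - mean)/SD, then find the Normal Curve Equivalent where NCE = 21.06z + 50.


z = (X - mean) / SD = (86 - 69.1) / 14.1
z = 16.9 / 14.1
z = 1.1986
NCE = NCE = 21.06z + 50
Carry z at full precision (z = 16.9 / 14.1) into the conversion:
NCE = 21.06 * (16.9 / 14.1) + 50 = 355.914 / 14.1 + 50
NCE = 25.2421 + 50
NCE = 75.2421

75.2421


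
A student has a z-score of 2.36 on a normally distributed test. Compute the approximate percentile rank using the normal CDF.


CDF(z) = 0.5 * (1 + erf(z/sqrt(2)))
erf(1.6688) = 0.9817
CDF = 0.9909
Percentile rank = 0.9909 * 100 = 99.09

99.09


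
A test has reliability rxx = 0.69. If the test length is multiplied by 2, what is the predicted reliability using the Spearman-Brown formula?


r_new = (n * rxx) / (1 + (n-1) * rxx)
r_new = (2 * 0.69) / (1 + 1 * 0.69)
r_new = 1.38 / 1.69
r_new = 0.8166

0.8166


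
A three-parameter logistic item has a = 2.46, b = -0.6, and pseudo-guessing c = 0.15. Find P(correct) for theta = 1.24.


logit = 2.46*(1.24 - -0.6) = 4.5264
P* = 1/(1 + exp(-4.5264)) = 0.9893
P = 0.15 + (1 - 0.15) * 0.9893
P = 0.9909

0.9909


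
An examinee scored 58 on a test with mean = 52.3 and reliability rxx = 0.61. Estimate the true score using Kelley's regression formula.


T_est = rxx * X + (1 - rxx) * mean
T_est = 0.61 * 58 + 0.39 * 52.3
T_est = 35.38 + 20.397
T_est = 55.777

55.777


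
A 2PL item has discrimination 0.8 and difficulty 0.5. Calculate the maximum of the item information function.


For 2PL, max info at theta = b = 0.5
I_max = a^2 / 4 = 0.8^2 / 4
= 0.64 / 4
I_max = 0.16

0.16


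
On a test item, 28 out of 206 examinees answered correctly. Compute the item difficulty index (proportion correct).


Item difficulty p = number correct / total examinees
p = 28 / 206
p = 0.1359

0.1359


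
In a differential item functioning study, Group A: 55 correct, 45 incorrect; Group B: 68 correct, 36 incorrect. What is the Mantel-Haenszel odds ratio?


Odds_A = 55/45 = 1.2222
Odds_B = 68/36 = 1.8889
OR = Odds_A / Odds_B = 1.2222 / 1.8889
Exactly, OR = (55 * 36) / (45 * 68) = 1980 / 3060
OR = 0.6471

0.6471


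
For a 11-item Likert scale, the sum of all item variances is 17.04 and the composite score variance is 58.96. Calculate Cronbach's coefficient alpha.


alpha = (k/(k-1)) * (1 - sum(si^2)/s_total^2)
= (11/10) * (1 - 17.04/58.96)
alpha = 0.7821

0.7821


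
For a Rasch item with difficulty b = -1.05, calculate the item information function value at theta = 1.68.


P = 1/(1+exp(-(1.68--1.05))) = 0.9388
I = P*(1-P) = 0.9388 * 0.0612
I = 0.0575

0.0575


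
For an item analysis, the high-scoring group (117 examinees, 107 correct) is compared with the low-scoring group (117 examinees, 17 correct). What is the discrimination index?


p_upper = 107/117 = 0.9145
p_lower = 17/117 = 0.1453
D = 0.9145 - 0.1453 = 0.7692

0.7692


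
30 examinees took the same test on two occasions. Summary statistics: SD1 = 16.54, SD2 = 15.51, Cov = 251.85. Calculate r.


r = cov(X,Y) / (SD_X * SD_Y)
r = 251.85 / (16.54 * 15.51)
r = 251.85 / 256.5354
r = 0.9817

0.9817


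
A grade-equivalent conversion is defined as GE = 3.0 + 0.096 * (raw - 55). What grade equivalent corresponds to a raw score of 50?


raw - median = 50 - 55 = -5
slope * diff = 0.096 * -5 = -0.48
GE = 3.0 + -0.48
GE = 2.52

2.52


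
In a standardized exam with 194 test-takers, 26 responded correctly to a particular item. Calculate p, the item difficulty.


Item difficulty p = number correct / total examinees
p = 26 / 194
p = 0.134

0.134


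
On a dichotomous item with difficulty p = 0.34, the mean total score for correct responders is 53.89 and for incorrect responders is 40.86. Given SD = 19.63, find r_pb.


q = 1 - p = 0.66
rpb = ((M1 - M0) / SD) * sqrt(p * q)
rpb = ((53.89 - 40.86) / 19.63) * sqrt(0.34 * 0.66)
rpb = 0.3144

0.3144


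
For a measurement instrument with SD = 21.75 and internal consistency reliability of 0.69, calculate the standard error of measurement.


SEM = SD * sqrt(1 - rxx)
SEM = 21.75 * sqrt(1 - 0.69)
SEM = 21.75 * sqrt(0.31) = 21.75 * 0.556776
SEM = 12.1099

12.1099


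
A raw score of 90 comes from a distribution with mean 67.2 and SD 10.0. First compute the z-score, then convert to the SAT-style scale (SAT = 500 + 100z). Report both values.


z = (X - mean) / SD = (90 - 67.2) / 10.0
z = 22.8 / 10.0
z = 2.28
SAT-scale = SAT = 500 + 100z
Carry z at full precision (z = 22.8 / 10.0) into the conversion:
SAT-scale = 500 + 100 * (22.8 / 10.0) = 500 + 2280 / 10.0
SAT-scale = 500 + 228.0
SAT-scale = 728.0

728.0


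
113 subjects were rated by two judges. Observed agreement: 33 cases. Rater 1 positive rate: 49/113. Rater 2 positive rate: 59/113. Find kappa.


P_o = 33/113 = 0.292035
P_e = (49*59 + 64*54) / 12769 = 0.497063
kappa = (P_o - P_e) / (1 - P_e)
kappa = (0.292035 - 0.497063) / (1 - 0.497063)
kappa = -0.4077

-0.4077


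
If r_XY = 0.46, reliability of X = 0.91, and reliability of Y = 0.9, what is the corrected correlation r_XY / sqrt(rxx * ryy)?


r_corrected = rxy / sqrt(rxx * ryy)
= 0.46 / sqrt(0.91 * 0.9)
= 0.46 / sqrt(0.819)
= 0.46 / 0.904986
r_corrected = 0.5083

0.5083


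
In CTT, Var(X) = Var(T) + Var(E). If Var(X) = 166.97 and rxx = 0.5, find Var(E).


var_true = rxx * var_obs = 0.5 * 166.97 = 83.485
var_error = var_obs - var_true
var_error = 166.97 - 83.485
var_error = 83.485

83.485


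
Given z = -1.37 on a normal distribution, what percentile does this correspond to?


CDF(z) = 0.5 * (1 + erf(z/sqrt(2)))
erf(-0.9687) = -0.8293
CDF = 0.0853
Percentile rank = 0.0853 * 100 = 8.53

8.53


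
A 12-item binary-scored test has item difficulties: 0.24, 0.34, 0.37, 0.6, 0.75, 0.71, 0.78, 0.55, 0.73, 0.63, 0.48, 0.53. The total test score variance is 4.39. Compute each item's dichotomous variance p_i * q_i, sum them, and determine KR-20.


For each item, compute p_i * q_i:
  Item 1: 0.24 * 0.76 = 0.1824
  Item 2: 0.34 * 0.66 = 0.2244
  Item 3: 0.37 * 0.63 = 0.2331
  Item 4: 0.6 * 0.4 = 0.24
  Item 5: 0.75 * 0.25 = 0.1875
  Item 6: 0.71 * 0.29 = 0.2059
  Item 7: 0.78 * 0.22 = 0.1716
  Item 8: 0.55 * 0.45 = 0.2475
  Item 9: 0.73 * 0.27 = 0.1971
  Item 10: 0.63 * 0.37 = 0.2331
  Item 11: 0.48 * 0.52 = 0.2496
  Item 12: 0.53 * 0.47 = 0.2491
Sum(p_i * q_i) = 0.1824 + 0.2244 + 0.2331 + 0.24 + 0.1875 + 0.2059 + 0.1716 + 0.2475 + 0.1971 + 0.2331 + 0.2496 + 0.2491 = 2.6213
KR-20 = (k/(k-1)) * (1 - Sum(p_i*q_i) / Var_total)
= (12/11) * (1 - 2.6213/4.39)
= 1.0909 * 0.4029
KR-20 = 0.4395

0.4395


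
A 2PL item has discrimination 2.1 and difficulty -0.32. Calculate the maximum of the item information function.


For 2PL, max info at theta = b = -0.32
I_max = a^2 / 4 = 2.1^2 / 4
= 4.41 / 4
I_max = 1.1025

1.1025


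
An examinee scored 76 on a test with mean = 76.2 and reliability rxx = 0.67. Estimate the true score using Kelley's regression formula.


T_est = rxx * X + (1 - rxx) * mean
T_est = 0.67 * 76 + 0.33 * 76.2
T_est = 50.92 + 25.146
T_est = 76.066

76.066


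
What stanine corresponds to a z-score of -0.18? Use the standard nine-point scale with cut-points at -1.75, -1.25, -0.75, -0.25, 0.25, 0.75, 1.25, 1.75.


Stanine boundaries: [-1.75, -1.25, -0.75, -0.25, 0.25, 0.75, 1.25, 1.75]
z = -0.18
Check each boundary:
  z >= -1.75 -> could be stanine 2
  z >= -1.25 -> could be stanine 3
  z >= -0.75 -> could be stanine 4
  z >= -0.25 -> could be stanine 5
  z < 0.25
  z < 0.75
  z < 1.25
  z < 1.75
Highest qualifying boundary gives stanine = 5

5


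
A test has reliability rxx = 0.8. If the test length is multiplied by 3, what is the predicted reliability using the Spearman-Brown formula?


r_new = (n * rxx) / (1 + (n-1) * rxx)
r_new = (3 * 0.8) / (1 + 2 * 0.8)
r_new = 2.4 / 2.6
r_new = 0.9231

0.9231


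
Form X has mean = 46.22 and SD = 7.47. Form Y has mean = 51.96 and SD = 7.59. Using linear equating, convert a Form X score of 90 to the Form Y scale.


slope = SD_Y / SD_X = 7.59 / 7.47 ~ 1.0161
intercept = mean_Y - slope * mean_X = 51.96 - (7.59 / 7.47) * 46.22 ~ 4.9975
Y = slope * X + intercept. To avoid rounding drift from the rounded slope/intercept, evaluate the equivalent form Y = mean_Y + SD_Y * (X - mean_X) / SD_X at full precision:
Y = 51.96 + 7.59 * (90 - 46.22) / 7.47
Y = 51.96 + 7.59 * 43.78 / 7.47
Y = 51.96 + 332.2902 / 7.47
Y = 51.96 + 44.4833
Y = 96.4433

96.4433


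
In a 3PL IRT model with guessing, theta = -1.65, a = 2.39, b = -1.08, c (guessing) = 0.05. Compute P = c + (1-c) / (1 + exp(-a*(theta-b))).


logit = 2.39*(-1.65 - -1.08) = -1.3623
P* = 1/(1 + exp(--1.3623)) = 0.2039
P = 0.05 + (1 - 0.05) * 0.2039
P = 0.2437

0.2437


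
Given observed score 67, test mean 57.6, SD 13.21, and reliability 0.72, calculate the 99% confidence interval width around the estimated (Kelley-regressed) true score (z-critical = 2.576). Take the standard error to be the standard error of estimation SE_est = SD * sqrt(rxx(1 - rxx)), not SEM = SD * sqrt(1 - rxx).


True score estimate = 0.72*67 + 0.28*57.6 = 64.368
SE_est = SD * sqrt(rxx * (1 - rxx)) = 13.21 * sqrt(0.72 * 0.28) = 13.21 * sqrt(0.2016) = 5.931275
CI = T_est +/- z * SE_est, so width = 2 * z * SE_est = 2 * 2.576 * 5.931275
Width = 30.5579

30.5579


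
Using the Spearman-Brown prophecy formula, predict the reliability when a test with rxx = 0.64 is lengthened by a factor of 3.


r_new = (n * rxx) / (1 + (n-1) * rxx)
r_new = (3 * 0.64) / (1 + 2 * 0.64)
r_new = 1.92 / 2.28
r_new = 0.8421

0.8421


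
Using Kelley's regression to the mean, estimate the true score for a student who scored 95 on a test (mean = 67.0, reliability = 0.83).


T_est = rxx * X + (1 - rxx) * mean
T_est = 0.83 * 95 + 0.17 * 67.0
T_est = 78.85 + 11.39
T_est = 90.24

90.24


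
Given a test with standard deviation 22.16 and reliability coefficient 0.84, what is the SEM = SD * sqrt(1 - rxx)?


SEM = SD * sqrt(1 - rxx)
SEM = 22.16 * sqrt(1 - 0.84)
SEM = 22.16 * sqrt(0.16) = 22.16 * 0.4
SEM = 8.864

8.864


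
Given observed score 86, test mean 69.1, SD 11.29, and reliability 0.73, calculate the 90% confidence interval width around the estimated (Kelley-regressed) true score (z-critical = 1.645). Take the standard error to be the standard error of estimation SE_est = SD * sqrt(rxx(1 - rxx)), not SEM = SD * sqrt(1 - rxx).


True score estimate = 0.73*86 + 0.27*69.1 = 81.437
SE_est = SD * sqrt(rxx * (1 - rxx)) = 11.29 * sqrt(0.73 * 0.27) = 11.29 * sqrt(0.1971) = 5.012302
CI = T_est +/- z * SE_est, so width = 2 * z * SE_est = 2 * 1.645 * 5.012302
Width = 16.4905

16.4905


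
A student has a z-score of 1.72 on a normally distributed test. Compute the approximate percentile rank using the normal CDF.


CDF(z) = 0.5 * (1 + erf(z/sqrt(2)))
erf(1.2162) = 0.9146
CDF = 0.9573
Percentile rank = 0.9573 * 100 = 95.73

95.73


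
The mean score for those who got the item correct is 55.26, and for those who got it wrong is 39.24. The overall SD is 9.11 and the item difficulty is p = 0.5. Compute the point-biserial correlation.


q = 1 - p = 0.5
rpb = ((M1 - M0) / SD) * sqrt(p * q)
rpb = ((55.26 - 39.24) / 9.11) * sqrt(0.5 * 0.5)
rpb = 0.8793

0.8793


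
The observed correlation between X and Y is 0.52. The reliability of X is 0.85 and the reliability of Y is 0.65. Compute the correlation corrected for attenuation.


r_corrected = rxy / sqrt(rxx * ryy)
= 0.52 / sqrt(0.85 * 0.65)
= 0.52 / sqrt(0.5525)
= 0.52 / 0.743303
r_corrected = 0.6996

0.6996


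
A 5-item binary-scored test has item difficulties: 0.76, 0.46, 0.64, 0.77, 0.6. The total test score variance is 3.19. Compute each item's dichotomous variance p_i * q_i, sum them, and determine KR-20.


For each item, compute p_i * q_i:
  Item 1: 0.76 * 0.24 = 0.1824
  Item 2: 0.46 * 0.54 = 0.2484
  Item 3: 0.64 * 0.36 = 0.2304
  Item 4: 0.77 * 0.23 = 0.1771
  Item 5: 0.6 * 0.4 = 0.24
Sum(p_i * q_i) = 0.1824 + 0.2484 + 0.2304 + 0.1771 + 0.24 = 1.0783
KR-20 = (k/(k-1)) * (1 - Sum(p_i*q_i) / Var_total)
= (5/4) * (1 - 1.0783/3.19)
= 1.25 * 0.662
KR-20 = 0.8275

0.8275


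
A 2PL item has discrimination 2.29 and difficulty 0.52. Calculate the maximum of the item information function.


For 2PL, max info at theta = b = 0.52
I_max = a^2 / 4 = 2.29^2 / 4
= 5.2441 / 4
I_max = 1.311

1.311


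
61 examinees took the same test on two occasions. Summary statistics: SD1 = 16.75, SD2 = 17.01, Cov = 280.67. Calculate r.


r = cov(X,Y) / (SD_X * SD_Y)
r = 280.67 / (16.75 * 17.01)
r = 280.67 / 284.9175
r = 0.9851

0.9851


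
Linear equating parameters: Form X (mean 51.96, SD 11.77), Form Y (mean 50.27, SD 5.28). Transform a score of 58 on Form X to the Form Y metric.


slope = SD_Y / SD_X = 5.28 / 11.77 ~ 0.4486
intercept = mean_Y - slope * mean_X = 50.27 - (5.28 / 11.77) * 51.96 ~ 26.9608
Y = slope * X + intercept. To avoid rounding drift from the rounded slope/intercept, evaluate the equivalent form Y = mean_Y + SD_Y * (X - mean_X) / SD_X at full precision:
Y = 50.27 + 5.28 * (58 - 51.96) / 11.77
Y = 50.27 + 5.28 * 6.04 / 11.77
Y = 50.27 + 31.8912 / 11.77
Y = 50.27 + 2.7095
Y = 52.9795

52.9795


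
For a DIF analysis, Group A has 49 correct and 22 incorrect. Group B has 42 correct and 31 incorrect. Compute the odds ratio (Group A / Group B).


Odds_A = 49/22 = 2.2273
Odds_B = 42/31 = 1.3548
OR = Odds_A / Odds_B = 2.2273 / 1.3548
Exactly, OR = (49 * 31) / (22 * 42) = 1519 / 924
OR = 1.6439

1.6439


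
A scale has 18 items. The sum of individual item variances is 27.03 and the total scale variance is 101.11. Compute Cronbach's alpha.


alpha = (k/(k-1)) * (1 - sum(si^2)/s_total^2)
= (18/17) * (1 - 27.03/101.11)
alpha = 0.7758

0.7758


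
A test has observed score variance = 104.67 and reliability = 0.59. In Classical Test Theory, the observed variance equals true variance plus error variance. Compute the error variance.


var_true = rxx * var_obs = 0.59 * 104.67 = 61.7553
var_error = var_obs - var_true
var_error = 104.67 - 61.7553
var_error = 42.9147

42.9147


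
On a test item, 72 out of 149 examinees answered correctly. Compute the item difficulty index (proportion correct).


Item difficulty p = number correct / total examinees
p = 72 / 149
p = 0.4832

0.4832


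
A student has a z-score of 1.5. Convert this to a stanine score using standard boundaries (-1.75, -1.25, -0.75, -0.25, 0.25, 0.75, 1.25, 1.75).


Stanine boundaries: [-1.75, -1.25, -0.75, -0.25, 0.25, 0.75, 1.25, 1.75]
z = 1.5
Check each boundary:
  z >= -1.75 -> could be stanine 2
  z >= -1.25 -> could be stanine 3
  z >= -0.75 -> could be stanine 4
  z >= -0.25 -> could be stanine 5
  z >= 0.25 -> could be stanine 6
  z >= 0.75 -> could be stanine 7
  z >= 1.25 -> could be stanine 8
  z < 1.75
Highest qualifying boundary gives stanine = 8

8


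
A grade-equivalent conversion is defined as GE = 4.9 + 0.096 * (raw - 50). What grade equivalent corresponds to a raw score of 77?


raw - median = 77 - 50 = 27
slope * diff = 0.096 * 27 = 2.592
GE = 4.9 + 2.592
GE = 7.492

7.492


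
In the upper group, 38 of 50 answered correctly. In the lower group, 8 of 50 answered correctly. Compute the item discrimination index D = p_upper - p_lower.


p_upper = 38/50 = 0.76
p_lower = 8/50 = 0.16
D = 0.76 - 0.16 = 0.6

0.6


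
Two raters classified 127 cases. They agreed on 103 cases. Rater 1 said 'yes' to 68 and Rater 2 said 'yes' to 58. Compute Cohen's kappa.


P_o = 103/127 = 0.811024
P_e = (68*58 + 59*69) / 16129 = 0.496931
kappa = (P_o - P_e) / (1 - P_e)
kappa = (0.811024 - 0.496931) / (1 - 0.496931)
kappa = 0.6244

0.6244


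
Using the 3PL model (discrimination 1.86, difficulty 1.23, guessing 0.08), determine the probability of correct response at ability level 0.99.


logit = 1.86*(0.99 - 1.23) = -0.4464
P* = 1/(1 + exp(--0.4464)) = 0.3902
P = 0.08 + (1 - 0.08) * 0.3902
P = 0.439

0.439


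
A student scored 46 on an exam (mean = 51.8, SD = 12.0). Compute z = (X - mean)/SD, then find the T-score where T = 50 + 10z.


z = (X - mean) / SD = (46 - 51.8) / 12.0
z = -5.8 / 12.0
z = -0.4833
T-score = T = 50 + 10z
Carry z at full precision (z = -5.8 / 12.0) into the conversion:
T-score = 50 + 10 * (-5.8 / 12.0) = 50 + -58 / 12.0
T-score = 50 + -4.8333
T-score = 45.1667

45.1667


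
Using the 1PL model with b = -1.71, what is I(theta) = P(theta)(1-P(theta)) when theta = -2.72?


P = 1/(1+exp(-(-2.72--1.71))) = 0.267
I = P*(1-P) = 0.267 * 0.733
I = 0.1957

0.1957


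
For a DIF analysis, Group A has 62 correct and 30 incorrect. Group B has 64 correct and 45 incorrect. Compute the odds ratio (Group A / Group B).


Odds_A = 62/30 = 2.0667
Odds_B = 64/45 = 1.4222
OR = Odds_A / Odds_B = 2.0667 / 1.4222
Exactly, OR = (62 * 45) / (30 * 64) = 2790 / 1920
OR = 1.4531

1.4531


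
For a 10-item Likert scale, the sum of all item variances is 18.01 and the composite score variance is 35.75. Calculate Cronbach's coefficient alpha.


alpha = (k/(k-1)) * (1 - sum(si^2)/s_total^2)
= (10/9) * (1 - 18.01/35.75)
alpha = 0.5514

0.5514


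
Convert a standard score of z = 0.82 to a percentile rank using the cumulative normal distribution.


CDF(z) = 0.5 * (1 + erf(z/sqrt(2)))
erf(0.5798) = 0.5878
CDF = 0.7939
Percentile rank = 0.7939 * 100 = 79.39

79.39


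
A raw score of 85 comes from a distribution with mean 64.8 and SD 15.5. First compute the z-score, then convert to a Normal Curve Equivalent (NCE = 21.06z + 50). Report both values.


z = (X - mean) / SD = (85 - 64.8) / 15.5
z = 20.2 / 15.5
z = 1.3032
NCE = NCE = 21.06z + 50
Carry z at full precision (z = 20.2 / 15.5) into the conversion:
NCE = 21.06 * (20.2 / 15.5) + 50 = 425.412 / 15.5 + 50
NCE = 27.4459 + 50
NCE = 77.4459

77.4459


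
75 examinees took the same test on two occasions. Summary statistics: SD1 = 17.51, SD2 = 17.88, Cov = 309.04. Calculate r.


r = cov(X,Y) / (SD_X * SD_Y)
r = 309.04 / (17.51 * 17.88)
r = 309.04 / 313.0788
r = 0.9871

0.9871


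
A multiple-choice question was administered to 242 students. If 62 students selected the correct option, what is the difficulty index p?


Item difficulty p = number correct / total examinees
p = 62 / 242
p = 0.2562

0.2562


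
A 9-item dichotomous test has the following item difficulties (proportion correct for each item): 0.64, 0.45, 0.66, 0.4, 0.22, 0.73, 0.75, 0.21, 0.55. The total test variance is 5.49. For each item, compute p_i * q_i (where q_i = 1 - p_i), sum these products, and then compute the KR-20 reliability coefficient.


For each item, compute p_i * q_i:
  Item 1: 0.64 * 0.36 = 0.2304
  Item 2: 0.45 * 0.55 = 0.2475
  Item 3: 0.66 * 0.34 = 0.2244
  Item 4: 0.4 * 0.6 = 0.24
  Item 5: 0.22 * 0.78 = 0.1716
  Item 6: 0.73 * 0.27 = 0.1971
  Item 7: 0.75 * 0.25 = 0.1875
  Item 8: 0.21 * 0.79 = 0.1659
  Item 9: 0.55 * 0.45 = 0.2475
Sum(p_i * q_i) = 0.2304 + 0.2475 + 0.2244 + 0.24 + 0.1716 + 0.1971 + 0.1875 + 0.1659 + 0.2475 = 1.9119
KR-20 = (k/(k-1)) * (1 - Sum(p_i*q_i) / Var_total)
= (9/8) * (1 - 1.9119/5.49)
= 1.125 * 0.6517
KR-20 = 0.7332

0.7332


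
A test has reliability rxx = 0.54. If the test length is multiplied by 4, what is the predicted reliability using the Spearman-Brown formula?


r_new = (n * rxx) / (1 + (n-1) * rxx)
r_new = (4 * 0.54) / (1 + 3 * 0.54)
r_new = 2.16 / 2.62
r_new = 0.8244

0.8244


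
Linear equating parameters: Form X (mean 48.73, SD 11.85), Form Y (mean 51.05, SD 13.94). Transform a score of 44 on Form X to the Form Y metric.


slope = SD_Y / SD_X = 13.94 / 11.85 ~ 1.1764
intercept = mean_Y - slope * mean_X = 51.05 - (13.94 / 11.85) * 48.73 ~ -6.2746
Y = slope * X + intercept. To avoid rounding drift from the rounded slope/intercept, evaluate the equivalent form Y = mean_Y + SD_Y * (X - mean_X) / SD_X at full precision:
Y = 51.05 + 13.94 * (44 - 48.73) / 11.85
Y = 51.05 - 13.94 * 4.73 / 11.85
Y = 51.05 - 65.9362 / 11.85
Y = 51.05 - 5.5642
Y = 45.4858

45.4858


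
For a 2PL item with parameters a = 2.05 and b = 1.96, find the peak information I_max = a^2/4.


For 2PL, max info at theta = b = 1.96
I_max = a^2 / 4 = 2.05^2 / 4
= 4.2025 / 4
I_max = 1.0506

1.0506


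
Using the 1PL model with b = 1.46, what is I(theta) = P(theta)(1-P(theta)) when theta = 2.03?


P = 1/(1+exp(-(2.03-1.46))) = 0.6388
I = P*(1-P) = 0.6388 * 0.3612
I = 0.2307

0.2307


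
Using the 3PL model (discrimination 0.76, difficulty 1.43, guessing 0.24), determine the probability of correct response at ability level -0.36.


logit = 0.76*(-0.36 - 1.43) = -1.3604
P* = 1/(1 + exp(--1.3604)) = 0.2042
P = 0.24 + (1 - 0.24) * 0.2042
P = 0.3952

0.3952


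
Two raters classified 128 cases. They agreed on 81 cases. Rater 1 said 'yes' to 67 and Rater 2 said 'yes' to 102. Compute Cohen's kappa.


P_o = 81/128 = 0.632812
P_e = (67*102 + 61*26) / 16384 = 0.513916
kappa = (P_o - P_e) / (1 - P_e)
kappa = (0.632812 - 0.513916) / (1 - 0.513916)
kappa = 0.2446

0.2446


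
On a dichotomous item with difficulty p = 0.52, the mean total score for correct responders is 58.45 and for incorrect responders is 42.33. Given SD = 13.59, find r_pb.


q = 1 - p = 0.48
rpb = ((M1 - M0) / SD) * sqrt(p * q)
rpb = ((58.45 - 42.33) / 13.59) * sqrt(0.52 * 0.48)
rpb = 0.5926

0.5926


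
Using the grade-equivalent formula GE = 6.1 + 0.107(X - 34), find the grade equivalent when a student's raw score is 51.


raw - median = 51 - 34 = 17
slope * diff = 0.107 * 17 = 1.819
GE = 6.1 + 1.819
GE = 7.919

7.919


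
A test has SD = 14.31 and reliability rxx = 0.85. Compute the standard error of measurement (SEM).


SEM = SD * sqrt(1 - rxx)
SEM = 14.31 * sqrt(1 - 0.85)
SEM = 14.31 * sqrt(0.15) = 14.31 * 0.387298
SEM = 5.5422

5.5422


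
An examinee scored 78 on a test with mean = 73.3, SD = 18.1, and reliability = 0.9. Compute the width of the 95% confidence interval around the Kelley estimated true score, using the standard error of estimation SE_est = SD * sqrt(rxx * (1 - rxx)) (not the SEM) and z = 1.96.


True score estimate = 0.9*78 + 0.1*73.3 = 77.53
SE_est = SD * sqrt(rxx * (1 - rxx)) = 18.1 * sqrt(0.9 * 0.1) = 18.1 * sqrt(0.09) = 5.43
CI = T_est +/- z * SE_est, so width = 2 * z * SE_est = 2 * 1.96 * 5.43
Width = 21.2856

21.2856


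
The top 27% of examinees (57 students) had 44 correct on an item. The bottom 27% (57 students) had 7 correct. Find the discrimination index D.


p_upper = 44/57 = 0.7719
p_lower = 7/57 = 0.1228
D = 0.7719 - 0.1228 = 0.6491

0.6491


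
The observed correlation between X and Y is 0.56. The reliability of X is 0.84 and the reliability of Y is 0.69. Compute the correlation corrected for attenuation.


r_corrected = rxy / sqrt(rxx * ryy)
= 0.56 / sqrt(0.84 * 0.69)
= 0.56 / sqrt(0.5796)
= 0.56 / 0.761315
r_corrected = 0.7356

0.7356


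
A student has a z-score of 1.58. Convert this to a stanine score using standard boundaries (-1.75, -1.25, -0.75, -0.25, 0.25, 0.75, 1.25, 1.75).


Stanine boundaries: [-1.75, -1.25, -0.75, -0.25, 0.25, 0.75, 1.25, 1.75]
z = 1.58
Check each boundary:
  z >= -1.75 -> could be stanine 2
  z >= -1.25 -> could be stanine 3
  z >= -0.75 -> could be stanine 4
  z >= -0.25 -> could be stanine 5
  z >= 0.25 -> could be stanine 6
  z >= 0.75 -> could be stanine 7
  z >= 1.25 -> could be stanine 8
  z < 1.75
Highest qualifying boundary gives stanine = 8

8


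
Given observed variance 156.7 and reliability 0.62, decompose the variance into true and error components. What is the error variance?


var_true = rxx * var_obs = 0.62 * 156.7 = 97.154
var_error = var_obs - var_true
var_error = 156.7 - 97.154
var_error = 59.546

59.546


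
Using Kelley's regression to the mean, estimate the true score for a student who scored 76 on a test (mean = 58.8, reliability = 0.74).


T_est = rxx * X + (1 - rxx) * mean
T_est = 0.74 * 76 + 0.26 * 58.8
T_est = 56.24 + 15.288
T_est = 71.528

71.528


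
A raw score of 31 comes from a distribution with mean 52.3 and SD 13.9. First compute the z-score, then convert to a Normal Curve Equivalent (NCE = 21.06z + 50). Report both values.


z = (X - mean) / SD = (31 - 52.3) / 13.9
z = -21.3 / 13.9
z = -1.5324
NCE = NCE = 21.06z + 50
Carry z at full precision (z = -21.3 / 13.9) into the conversion:
NCE = 21.06 * (-21.3 / 13.9) + 50 = -448.578 / 13.9 + 50
NCE = -32.2718 + 50
NCE = 17.7282

17.7282


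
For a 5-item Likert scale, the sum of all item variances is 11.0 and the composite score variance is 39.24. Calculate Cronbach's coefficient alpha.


alpha = (k/(k-1)) * (1 - sum(si^2)/s_total^2)
= (5/4) * (1 - 11.0/39.24)
alpha = 0.8996

0.8996


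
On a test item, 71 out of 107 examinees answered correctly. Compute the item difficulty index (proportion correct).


Item difficulty p = number correct / total examinees
p = 71 / 107
p = 0.6636

0.6636


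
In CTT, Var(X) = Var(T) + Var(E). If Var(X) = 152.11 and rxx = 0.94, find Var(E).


var_true = rxx * var_obs = 0.94 * 152.11 = 142.9834
var_error = var_obs - var_true
var_error = 152.11 - 142.9834
var_error = 9.1266

9.1266


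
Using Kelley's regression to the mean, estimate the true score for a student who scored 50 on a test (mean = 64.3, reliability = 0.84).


T_est = rxx * X + (1 - rxx) * mean
T_est = 0.84 * 50 + 0.16 * 64.3
T_est = 42.0 + 10.288
T_est = 52.288

52.288


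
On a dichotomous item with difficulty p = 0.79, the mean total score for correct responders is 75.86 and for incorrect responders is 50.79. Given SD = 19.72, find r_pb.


q = 1 - p = 0.21
rpb = ((M1 - M0) / SD) * sqrt(p * q)
rpb = ((75.86 - 50.79) / 19.72) * sqrt(0.79 * 0.21)
rpb = 0.5178

0.5178


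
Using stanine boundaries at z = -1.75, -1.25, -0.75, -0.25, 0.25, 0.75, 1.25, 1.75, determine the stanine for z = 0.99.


Stanine boundaries: [-1.75, -1.25, -0.75, -0.25, 0.25, 0.75, 1.25, 1.75]
z = 0.99
Check each boundary:
  z >= -1.75 -> could be stanine 2
  z >= -1.25 -> could be stanine 3
  z >= -0.75 -> could be stanine 4
  z >= -0.25 -> could be stanine 5
  z >= 0.25 -> could be stanine 6
  z >= 0.75 -> could be stanine 7
  z < 1.25
  z < 1.75
Highest qualifying boundary gives stanine = 7

7


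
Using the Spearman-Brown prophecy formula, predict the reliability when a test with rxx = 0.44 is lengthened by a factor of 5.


r_new = (n * rxx) / (1 + (n-1) * rxx)
r_new = (5 * 0.44) / (1 + 4 * 0.44)
r_new = 2.2 / 2.76
r_new = 0.7971

0.7971


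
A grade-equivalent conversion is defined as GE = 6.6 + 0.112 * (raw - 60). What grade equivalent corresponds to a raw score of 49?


raw - median = 49 - 60 = -11
slope * diff = 0.112 * -11 = -1.232
GE = 6.6 + -1.232
GE = 5.368

5.368


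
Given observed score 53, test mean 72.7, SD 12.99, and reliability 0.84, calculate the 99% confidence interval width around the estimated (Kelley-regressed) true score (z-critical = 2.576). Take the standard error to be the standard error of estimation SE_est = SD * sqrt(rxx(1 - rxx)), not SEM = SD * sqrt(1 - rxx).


True score estimate = 0.84*53 + 0.16*72.7 = 56.152
SE_est = SD * sqrt(rxx * (1 - rxx)) = 12.99 * sqrt(0.84 * 0.16) = 12.99 * sqrt(0.1344) = 4.762213
CI = T_est +/- z * SE_est, so width = 2 * z * SE_est = 2 * 2.576 * 4.762213
Width = 24.5349

24.5349


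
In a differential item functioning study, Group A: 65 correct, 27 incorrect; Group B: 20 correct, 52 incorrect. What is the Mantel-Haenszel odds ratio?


Odds_A = 65/27 = 2.4074
Odds_B = 20/52 = 0.3846
OR = Odds_A / Odds_B = 2.4074 / 0.3846
Exactly, OR = (65 * 52) / (27 * 20) = 3380 / 540
OR = 6.2593

6.2593


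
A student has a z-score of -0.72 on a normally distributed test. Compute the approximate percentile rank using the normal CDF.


CDF(z) = 0.5 * (1 + erf(z/sqrt(2)))
erf(-0.5091) = -0.5285
CDF = 0.2358
Percentile rank = 0.2358 * 100 = 23.58

23.58


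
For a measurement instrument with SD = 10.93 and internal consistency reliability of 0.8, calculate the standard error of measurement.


SEM = SD * sqrt(1 - rxx)
SEM = 10.93 * sqrt(1 - 0.8)
SEM = 10.93 * sqrt(0.2) = 10.93 * 0.447214
SEM = 4.888

4.888


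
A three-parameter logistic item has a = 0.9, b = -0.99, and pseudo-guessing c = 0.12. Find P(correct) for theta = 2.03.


logit = 0.9*(2.03 - -0.99) = 2.718
P* = 1/(1 + exp(-2.718)) = 0.9381
P = 0.12 + (1 - 0.12) * 0.9381
P = 0.9455

0.9455


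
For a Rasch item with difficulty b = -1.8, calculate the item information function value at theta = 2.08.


P = 1/(1+exp(-(2.08--1.8))) = 0.9798
I = P*(1-P) = 0.9798 * 0.0202
I = 0.0198

0.0198


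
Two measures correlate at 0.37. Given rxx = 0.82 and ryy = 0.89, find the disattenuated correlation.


r_corrected = rxy / sqrt(rxx * ryy)
= 0.37 / sqrt(0.82 * 0.89)
= 0.37 / sqrt(0.7298)
= 0.37 / 0.854283
r_corrected = 0.4331

0.4331


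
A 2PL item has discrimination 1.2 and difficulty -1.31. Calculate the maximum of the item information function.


For 2PL, max info at theta = b = -1.31
I_max = a^2 / 4 = 1.2^2 / 4
= 1.44 / 4
I_max = 0.36

0.36


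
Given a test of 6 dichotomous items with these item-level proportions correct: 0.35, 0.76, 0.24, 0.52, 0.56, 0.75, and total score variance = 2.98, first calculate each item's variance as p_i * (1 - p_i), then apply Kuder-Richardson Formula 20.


For each item, compute p_i * q_i:
  Item 1: 0.35 * 0.65 = 0.2275
  Item 2: 0.76 * 0.24 = 0.1824
  Item 3: 0.24 * 0.76 = 0.1824
  Item 4: 0.52 * 0.48 = 0.2496
  Item 5: 0.56 * 0.44 = 0.2464
  Item 6: 0.75 * 0.25 = 0.1875
Sum(p_i * q_i) = 0.2275 + 0.1824 + 0.1824 + 0.2496 + 0.2464 + 0.1875 = 1.2758
KR-20 = (k/(k-1)) * (1 - Sum(p_i*q_i) / Var_total)
= (6/5) * (1 - 1.2758/2.98)
= 1.2 * 0.5719
KR-20 = 0.6863

0.6863


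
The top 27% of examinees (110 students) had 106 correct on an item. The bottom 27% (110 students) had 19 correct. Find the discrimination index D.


p_upper = 106/110 = 0.9636
p_lower = 19/110 = 0.1727
D = 0.9636 - 0.1727 = 0.7909

0.7909


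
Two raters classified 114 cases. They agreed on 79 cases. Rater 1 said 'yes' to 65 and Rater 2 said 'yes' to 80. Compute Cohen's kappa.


P_o = 79/114 = 0.692982
P_e = (65*80 + 49*34) / 12996 = 0.528316
kappa = (P_o - P_e) / (1 - P_e)
kappa = (0.692982 - 0.528316) / (1 - 0.528316)
kappa = 0.3491

0.3491


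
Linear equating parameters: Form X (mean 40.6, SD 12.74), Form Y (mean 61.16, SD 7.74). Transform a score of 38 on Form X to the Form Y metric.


slope = SD_Y / SD_X = 7.74 / 12.74 ~ 0.6075
intercept = mean_Y - slope * mean_X = 61.16 - (7.74 / 12.74) * 40.6 ~ 36.4941
Y = slope * X + intercept. To avoid rounding drift from the rounded slope/intercept, evaluate the equivalent form Y = mean_Y + SD_Y * (X - mean_X) / SD_X at full precision:
Y = 61.16 + 7.74 * (38 - 40.6) / 12.74
Y = 61.16 - 7.74 * 2.6 / 12.74
Y = 61.16 - 20.124 / 12.74
Y = 61.16 - 1.5796
Y = 59.5804

59.5804


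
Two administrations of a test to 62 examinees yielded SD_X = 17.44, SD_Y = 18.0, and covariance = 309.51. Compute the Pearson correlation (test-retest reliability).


r = cov(X,Y) / (SD_X * SD_Y)
r = 309.51 / (17.44 * 18.0)
r = 309.51 / 313.92
r = 0.986

0.986


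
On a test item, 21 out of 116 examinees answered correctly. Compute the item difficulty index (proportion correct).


Item difficulty p = number correct / total examinees
p = 21 / 116
p = 0.181

0.181


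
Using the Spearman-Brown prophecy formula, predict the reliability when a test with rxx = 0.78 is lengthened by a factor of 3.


r_new = (n * rxx) / (1 + (n-1) * rxx)
r_new = (3 * 0.78) / (1 + 2 * 0.78)
r_new = 2.34 / 2.56
r_new = 0.9141

0.9141


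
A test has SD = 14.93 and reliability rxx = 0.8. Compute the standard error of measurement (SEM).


SEM = SD * sqrt(1 - rxx)
SEM = 14.93 * sqrt(1 - 0.8)
SEM = 14.93 * sqrt(0.2) = 14.93 * 0.447214
SEM = 6.6769

6.6769


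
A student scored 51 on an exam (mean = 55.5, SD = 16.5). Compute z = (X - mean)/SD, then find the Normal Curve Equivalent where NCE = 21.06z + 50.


z = (X - mean) / SD = (51 - 55.5) / 16.5
z = -4.5 / 16.5
z = -0.2727
NCE = NCE = 21.06z + 50
Carry z at full precision (z = -4.5 / 16.5) into the conversion:
NCE = 21.06 * (-4.5 / 16.5) + 50 = -94.77 / 16.5 + 50
NCE = -5.7436 + 50
NCE = 44.2564

44.2564


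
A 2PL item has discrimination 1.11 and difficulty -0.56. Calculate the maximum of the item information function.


For 2PL, max info at theta = b = -0.56
I_max = a^2 / 4 = 1.11^2 / 4
= 1.2321 / 4
I_max = 0.308

0.308


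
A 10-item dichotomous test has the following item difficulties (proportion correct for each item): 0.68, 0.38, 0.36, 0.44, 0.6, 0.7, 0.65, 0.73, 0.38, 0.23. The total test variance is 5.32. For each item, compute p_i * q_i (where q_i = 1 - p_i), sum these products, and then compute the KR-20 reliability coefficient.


For each item, compute p_i * q_i:
  Item 1: 0.68 * 0.32 = 0.2176
  Item 2: 0.38 * 0.62 = 0.2356
  Item 3: 0.36 * 0.64 = 0.2304
  Item 4: 0.44 * 0.56 = 0.2464
  Item 5: 0.6 * 0.4 = 0.24
  Item 6: 0.7 * 0.3 = 0.21
  Item 7: 0.65 * 0.35 = 0.2275
  Item 8: 0.73 * 0.27 = 0.1971
  Item 9: 0.38 * 0.62 = 0.2356
  Item 10: 0.23 * 0.77 = 0.1771
Sum(p_i * q_i) = 0.2176 + 0.2356 + 0.2304 + 0.2464 + 0.24 + 0.21 + 0.2275 + 0.1971 + 0.2356 + 0.1771 = 2.2173
KR-20 = (k/(k-1)) * (1 - Sum(p_i*q_i) / Var_total)
= (10/9) * (1 - 2.2173/5.32)
= 1.1111 * 0.5832
KR-20 = 0.648

0.648


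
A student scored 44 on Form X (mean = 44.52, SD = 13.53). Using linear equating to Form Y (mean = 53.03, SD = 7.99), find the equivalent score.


slope = SD_Y / SD_X = 7.99 / 13.53 ~ 0.5905
intercept = mean_Y - slope * mean_X = 53.03 - (7.99 / 13.53) * 44.52 ~ 26.7392
Y = slope * X + intercept. To avoid rounding drift from the rounded slope/intercept, evaluate the equivalent form Y = mean_Y + SD_Y * (X - mean_X) / SD_X at full precision:
Y = 53.03 + 7.99 * (44 - 44.52) / 13.53
Y = 53.03 - 7.99 * 0.52 / 13.53
Y = 53.03 - 4.1548 / 13.53
Y = 53.03 - 0.3071
Y = 52.7229

52.7229
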